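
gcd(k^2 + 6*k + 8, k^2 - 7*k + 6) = 1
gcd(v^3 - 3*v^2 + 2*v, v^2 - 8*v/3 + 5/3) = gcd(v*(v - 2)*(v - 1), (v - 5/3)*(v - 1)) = v - 1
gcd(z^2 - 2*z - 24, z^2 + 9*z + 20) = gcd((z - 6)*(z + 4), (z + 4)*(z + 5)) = z + 4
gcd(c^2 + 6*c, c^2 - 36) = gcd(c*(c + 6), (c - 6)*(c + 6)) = c + 6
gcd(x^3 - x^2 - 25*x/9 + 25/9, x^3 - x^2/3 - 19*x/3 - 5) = x + 5/3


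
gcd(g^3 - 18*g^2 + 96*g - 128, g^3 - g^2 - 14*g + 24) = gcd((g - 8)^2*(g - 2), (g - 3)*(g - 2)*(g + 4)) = g - 2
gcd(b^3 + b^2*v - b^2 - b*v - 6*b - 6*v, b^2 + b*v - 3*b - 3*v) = b^2 + b*v - 3*b - 3*v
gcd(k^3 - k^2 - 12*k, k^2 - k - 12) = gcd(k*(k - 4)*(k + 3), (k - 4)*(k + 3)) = k^2 - k - 12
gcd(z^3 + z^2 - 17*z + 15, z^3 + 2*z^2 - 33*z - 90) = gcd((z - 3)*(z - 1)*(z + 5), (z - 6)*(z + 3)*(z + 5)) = z + 5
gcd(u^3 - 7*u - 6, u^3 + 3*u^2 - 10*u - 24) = u^2 - u - 6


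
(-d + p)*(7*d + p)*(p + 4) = -7*d^2*p - 28*d^2 + 6*d*p^2 + 24*d*p + p^3 + 4*p^2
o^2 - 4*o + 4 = (o - 2)^2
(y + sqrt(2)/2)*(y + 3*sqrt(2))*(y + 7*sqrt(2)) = y^3 + 21*sqrt(2)*y^2/2 + 52*y + 21*sqrt(2)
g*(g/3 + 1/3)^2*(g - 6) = g^4/9 - 4*g^3/9 - 11*g^2/9 - 2*g/3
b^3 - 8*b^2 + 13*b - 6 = (b - 6)*(b - 1)^2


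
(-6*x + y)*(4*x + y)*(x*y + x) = -24*x^3*y - 24*x^3 - 2*x^2*y^2 - 2*x^2*y + x*y^3 + x*y^2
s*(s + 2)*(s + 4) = s^3 + 6*s^2 + 8*s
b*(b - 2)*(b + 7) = b^3 + 5*b^2 - 14*b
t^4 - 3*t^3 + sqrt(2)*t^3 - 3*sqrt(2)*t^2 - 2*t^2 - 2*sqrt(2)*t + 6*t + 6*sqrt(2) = (t - 3)*(t - sqrt(2))*(t + sqrt(2))^2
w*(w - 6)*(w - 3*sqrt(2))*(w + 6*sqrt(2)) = w^4 - 6*w^3 + 3*sqrt(2)*w^3 - 36*w^2 - 18*sqrt(2)*w^2 + 216*w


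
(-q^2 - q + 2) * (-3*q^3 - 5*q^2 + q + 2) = 3*q^5 + 8*q^4 - 2*q^3 - 13*q^2 + 4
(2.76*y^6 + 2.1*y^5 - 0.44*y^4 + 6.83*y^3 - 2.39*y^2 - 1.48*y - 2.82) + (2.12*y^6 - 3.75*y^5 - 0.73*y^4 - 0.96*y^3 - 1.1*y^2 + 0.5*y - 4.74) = 4.88*y^6 - 1.65*y^5 - 1.17*y^4 + 5.87*y^3 - 3.49*y^2 - 0.98*y - 7.56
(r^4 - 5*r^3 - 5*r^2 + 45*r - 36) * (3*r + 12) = 3*r^5 - 3*r^4 - 75*r^3 + 75*r^2 + 432*r - 432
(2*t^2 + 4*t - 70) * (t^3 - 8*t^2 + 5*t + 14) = 2*t^5 - 12*t^4 - 92*t^3 + 608*t^2 - 294*t - 980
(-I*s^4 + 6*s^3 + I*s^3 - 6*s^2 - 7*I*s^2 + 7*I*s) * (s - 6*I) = -I*s^5 + I*s^4 - 43*I*s^3 - 42*s^2 + 43*I*s^2 + 42*s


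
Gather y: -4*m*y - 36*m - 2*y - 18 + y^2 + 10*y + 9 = -36*m + y^2 + y*(8 - 4*m) - 9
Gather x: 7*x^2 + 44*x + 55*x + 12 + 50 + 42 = 7*x^2 + 99*x + 104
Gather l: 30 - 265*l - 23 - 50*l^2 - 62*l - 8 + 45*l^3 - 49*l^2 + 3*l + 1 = 45*l^3 - 99*l^2 - 324*l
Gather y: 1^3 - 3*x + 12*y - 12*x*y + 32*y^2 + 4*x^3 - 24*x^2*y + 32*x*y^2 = 4*x^3 - 3*x + y^2*(32*x + 32) + y*(-24*x^2 - 12*x + 12) + 1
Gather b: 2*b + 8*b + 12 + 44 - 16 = 10*b + 40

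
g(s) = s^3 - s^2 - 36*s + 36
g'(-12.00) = 420.00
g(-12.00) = -1404.00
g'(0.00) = -36.00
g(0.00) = 36.00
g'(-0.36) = -34.89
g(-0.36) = 48.78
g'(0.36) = -36.33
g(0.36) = 22.96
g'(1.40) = -32.92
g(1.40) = -13.62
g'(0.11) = -36.18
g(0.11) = 32.03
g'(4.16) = 7.60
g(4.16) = -59.07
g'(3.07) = -13.87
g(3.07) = -55.01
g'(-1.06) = -30.51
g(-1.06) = 71.85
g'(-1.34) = -27.93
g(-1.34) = 80.04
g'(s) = 3*s^2 - 2*s - 36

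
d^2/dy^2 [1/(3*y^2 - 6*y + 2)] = 6*(-3*y^2 + 6*y + 12*(y - 1)^2 - 2)/(3*y^2 - 6*y + 2)^3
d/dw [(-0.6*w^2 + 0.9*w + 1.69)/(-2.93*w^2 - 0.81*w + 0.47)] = (3.123*w^2 + 9.3394*w + 1.7919)/(8.5849*w^4 + 4.7466*w^3 - 2.0981*w^2 - 0.7614*w + 0.2209)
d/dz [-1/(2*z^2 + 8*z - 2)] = (z + 2)/(z^2 + 4*z - 1)^2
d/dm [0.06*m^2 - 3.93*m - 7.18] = 0.12*m - 3.93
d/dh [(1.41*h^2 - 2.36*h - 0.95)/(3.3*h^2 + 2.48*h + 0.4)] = (11.2848*h^2 + 7.398*h + 1.412)/(10.89*h^4 + 16.368*h^3 + 8.7904*h^2 + 1.984*h + 0.16)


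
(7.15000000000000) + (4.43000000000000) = 11.5800000000000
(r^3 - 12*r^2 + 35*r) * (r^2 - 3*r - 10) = r^5 - 15*r^4 + 61*r^3 + 15*r^2 - 350*r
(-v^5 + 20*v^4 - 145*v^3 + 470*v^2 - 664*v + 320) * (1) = -v^5 + 20*v^4 - 145*v^3 + 470*v^2 - 664*v + 320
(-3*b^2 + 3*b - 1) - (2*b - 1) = -3*b^2 + b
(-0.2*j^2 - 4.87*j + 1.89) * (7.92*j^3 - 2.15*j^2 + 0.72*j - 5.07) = -1.584*j^5 - 38.1404*j^4 + 25.2953*j^3 - 6.5559*j^2 + 26.0517*j - 9.5823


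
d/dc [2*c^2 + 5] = 4*c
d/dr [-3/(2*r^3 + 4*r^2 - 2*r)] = 3*(3*r^2 + 4*r - 1)/(2*r^2*(r^2 + 2*r - 1)^2)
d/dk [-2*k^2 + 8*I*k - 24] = -4*k + 8*I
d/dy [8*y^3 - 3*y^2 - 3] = 6*y*(4*y - 1)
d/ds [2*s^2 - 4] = 4*s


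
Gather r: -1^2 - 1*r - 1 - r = -2*r - 2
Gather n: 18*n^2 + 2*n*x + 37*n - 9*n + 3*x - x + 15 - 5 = 18*n^2 + n*(2*x + 28) + 2*x + 10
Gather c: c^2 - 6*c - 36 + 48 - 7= c^2 - 6*c + 5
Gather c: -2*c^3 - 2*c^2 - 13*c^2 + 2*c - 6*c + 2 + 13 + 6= -2*c^3 - 15*c^2 - 4*c + 21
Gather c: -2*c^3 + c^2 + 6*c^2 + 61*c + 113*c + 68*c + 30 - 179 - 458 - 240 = -2*c^3 + 7*c^2 + 242*c - 847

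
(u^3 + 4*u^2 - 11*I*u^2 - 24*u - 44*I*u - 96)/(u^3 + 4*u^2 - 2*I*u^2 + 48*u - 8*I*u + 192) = (u - 3*I)/(u + 6*I)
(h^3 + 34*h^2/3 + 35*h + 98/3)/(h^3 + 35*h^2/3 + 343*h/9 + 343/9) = 3*(h + 2)/(3*h + 7)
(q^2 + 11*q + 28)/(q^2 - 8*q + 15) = (q^2 + 11*q + 28)/(q^2 - 8*q + 15)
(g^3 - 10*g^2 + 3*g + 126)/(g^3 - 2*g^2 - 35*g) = (g^2 - 3*g - 18)/(g*(g + 5))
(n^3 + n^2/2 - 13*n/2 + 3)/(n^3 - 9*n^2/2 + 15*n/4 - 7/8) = 4*(n^2 + n - 6)/(4*n^2 - 16*n + 7)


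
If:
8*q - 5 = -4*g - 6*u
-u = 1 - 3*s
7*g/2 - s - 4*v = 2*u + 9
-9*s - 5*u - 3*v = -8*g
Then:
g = 75*v/28 + 29/4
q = -687*v/224 - 261/32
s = 43*v/56 + 21/8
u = 129*v/56 + 55/8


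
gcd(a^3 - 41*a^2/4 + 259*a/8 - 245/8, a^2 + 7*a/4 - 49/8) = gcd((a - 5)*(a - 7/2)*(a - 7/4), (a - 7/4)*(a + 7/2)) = a - 7/4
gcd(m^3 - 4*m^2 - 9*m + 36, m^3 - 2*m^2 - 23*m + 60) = m^2 - 7*m + 12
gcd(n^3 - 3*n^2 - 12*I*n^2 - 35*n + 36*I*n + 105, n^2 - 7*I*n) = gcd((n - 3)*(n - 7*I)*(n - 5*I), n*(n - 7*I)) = n - 7*I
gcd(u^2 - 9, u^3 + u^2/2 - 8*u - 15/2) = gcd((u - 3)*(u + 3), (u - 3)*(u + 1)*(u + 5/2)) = u - 3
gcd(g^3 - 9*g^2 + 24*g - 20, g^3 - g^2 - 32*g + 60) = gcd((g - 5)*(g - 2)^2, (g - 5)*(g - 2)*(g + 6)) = g^2 - 7*g + 10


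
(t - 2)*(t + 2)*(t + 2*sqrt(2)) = t^3 + 2*sqrt(2)*t^2 - 4*t - 8*sqrt(2)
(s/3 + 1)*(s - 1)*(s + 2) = s^3/3 + 4*s^2/3 + s/3 - 2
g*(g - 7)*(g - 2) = g^3 - 9*g^2 + 14*g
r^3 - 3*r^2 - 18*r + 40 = (r - 5)*(r - 2)*(r + 4)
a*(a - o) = a^2 - a*o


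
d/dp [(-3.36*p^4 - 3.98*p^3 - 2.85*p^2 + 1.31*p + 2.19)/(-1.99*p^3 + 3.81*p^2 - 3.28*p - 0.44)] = (6.6864*p^6 - 25.6032*p^5 + 12.2271*p^4 + 37.2362*p^3 + 22.6848*p^2 - 14.1798*p + 6.6068)/(3.9601*p^6 - 15.1638*p^5 + 27.5705*p^4 - 23.2424*p^3 + 7.4056*p^2 + 2.8864*p + 0.1936)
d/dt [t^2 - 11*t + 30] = 2*t - 11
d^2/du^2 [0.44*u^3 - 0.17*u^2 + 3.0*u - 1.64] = 2.64*u - 0.34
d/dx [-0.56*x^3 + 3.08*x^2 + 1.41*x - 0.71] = -1.68*x^2 + 6.16*x + 1.41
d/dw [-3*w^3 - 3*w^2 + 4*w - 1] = -9*w^2 - 6*w + 4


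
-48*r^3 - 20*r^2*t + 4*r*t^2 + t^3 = (-4*r + t)*(2*r + t)*(6*r + t)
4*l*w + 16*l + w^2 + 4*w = (4*l + w)*(w + 4)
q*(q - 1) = q^2 - q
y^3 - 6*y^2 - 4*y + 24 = (y - 6)*(y - 2)*(y + 2)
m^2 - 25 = (m - 5)*(m + 5)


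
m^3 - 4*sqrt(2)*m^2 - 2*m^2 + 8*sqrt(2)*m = m*(m - 2)*(m - 4*sqrt(2))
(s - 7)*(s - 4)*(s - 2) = s^3 - 13*s^2 + 50*s - 56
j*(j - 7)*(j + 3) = j^3 - 4*j^2 - 21*j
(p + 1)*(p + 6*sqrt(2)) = p^2 + p + 6*sqrt(2)*p + 6*sqrt(2)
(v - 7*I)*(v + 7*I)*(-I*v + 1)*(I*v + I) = v^4 + v^3 + I*v^3 + 49*v^2 + I*v^2 + 49*v + 49*I*v + 49*I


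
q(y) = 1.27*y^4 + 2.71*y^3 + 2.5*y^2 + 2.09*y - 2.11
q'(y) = 5.08*y^3 + 8.13*y^2 + 5.0*y + 2.09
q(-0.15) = -2.38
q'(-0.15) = 1.51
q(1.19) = 11.03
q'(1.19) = 28.11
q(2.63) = 130.74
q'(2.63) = 163.89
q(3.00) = 202.70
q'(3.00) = 227.42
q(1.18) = 10.75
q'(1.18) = 27.66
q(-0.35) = -2.63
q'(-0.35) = 1.12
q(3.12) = 231.40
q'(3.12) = 251.12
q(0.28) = -1.26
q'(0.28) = 4.24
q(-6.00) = 1135.91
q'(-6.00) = -832.51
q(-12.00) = 21984.65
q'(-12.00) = -7665.43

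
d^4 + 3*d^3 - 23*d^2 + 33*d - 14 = (d - 2)*(d - 1)^2*(d + 7)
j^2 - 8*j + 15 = (j - 5)*(j - 3)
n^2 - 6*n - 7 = (n - 7)*(n + 1)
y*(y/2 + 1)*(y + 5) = y^3/2 + 7*y^2/2 + 5*y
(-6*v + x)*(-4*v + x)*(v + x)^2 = 24*v^4 + 38*v^3*x + 5*v^2*x^2 - 8*v*x^3 + x^4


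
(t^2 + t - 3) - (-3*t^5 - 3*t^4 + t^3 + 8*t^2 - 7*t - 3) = 3*t^5 + 3*t^4 - t^3 - 7*t^2 + 8*t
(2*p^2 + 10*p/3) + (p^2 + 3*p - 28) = 3*p^2 + 19*p/3 - 28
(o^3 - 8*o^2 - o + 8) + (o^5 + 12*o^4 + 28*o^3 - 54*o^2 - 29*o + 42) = o^5 + 12*o^4 + 29*o^3 - 62*o^2 - 30*o + 50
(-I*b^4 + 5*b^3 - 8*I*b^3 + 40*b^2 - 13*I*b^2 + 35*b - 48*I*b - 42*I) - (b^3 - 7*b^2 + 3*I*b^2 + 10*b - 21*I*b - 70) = -I*b^4 + 4*b^3 - 8*I*b^3 + 47*b^2 - 16*I*b^2 + 25*b - 27*I*b + 70 - 42*I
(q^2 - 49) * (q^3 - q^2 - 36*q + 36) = q^5 - q^4 - 85*q^3 + 85*q^2 + 1764*q - 1764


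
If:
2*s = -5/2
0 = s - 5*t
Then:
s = -5/4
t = -1/4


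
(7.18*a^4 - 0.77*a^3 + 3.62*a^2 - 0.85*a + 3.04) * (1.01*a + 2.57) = 7.2518*a^5 + 17.6749*a^4 + 1.6773*a^3 + 8.4449*a^2 + 0.8859*a + 7.8128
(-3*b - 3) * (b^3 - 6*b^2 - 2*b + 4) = -3*b^4 + 15*b^3 + 24*b^2 - 6*b - 12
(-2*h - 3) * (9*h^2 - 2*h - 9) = -18*h^3 - 23*h^2 + 24*h + 27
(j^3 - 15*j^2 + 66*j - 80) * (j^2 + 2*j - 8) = j^5 - 13*j^4 + 28*j^3 + 172*j^2 - 688*j + 640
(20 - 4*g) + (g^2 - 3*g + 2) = g^2 - 7*g + 22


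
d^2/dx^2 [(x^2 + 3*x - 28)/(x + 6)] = -20/(x^3 + 18*x^2 + 108*x + 216)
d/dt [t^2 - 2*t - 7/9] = 2*t - 2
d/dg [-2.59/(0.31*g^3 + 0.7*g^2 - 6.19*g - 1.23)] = (2.4087*g^2 + 3.626*g - 16.0321)/(0.31*g^3 + 0.7*g^2 - 6.19*g - 1.23)^2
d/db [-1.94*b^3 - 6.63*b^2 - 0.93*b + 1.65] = -5.82*b^2 - 13.26*b - 0.93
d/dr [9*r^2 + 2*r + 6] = 18*r + 2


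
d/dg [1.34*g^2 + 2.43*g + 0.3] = 2.68*g + 2.43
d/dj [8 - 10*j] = -10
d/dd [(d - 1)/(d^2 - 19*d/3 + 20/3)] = 3*(-3*d^2 + 6*d + 1)/(9*d^4 - 114*d^3 + 481*d^2 - 760*d + 400)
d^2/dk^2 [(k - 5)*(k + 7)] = 2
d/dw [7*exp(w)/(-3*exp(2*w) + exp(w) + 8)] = (21*exp(2*w) + 56)*exp(w)/(9*exp(4*w) - 6*exp(3*w) - 47*exp(2*w) + 16*exp(w) + 64)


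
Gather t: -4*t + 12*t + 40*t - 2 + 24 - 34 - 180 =48*t - 192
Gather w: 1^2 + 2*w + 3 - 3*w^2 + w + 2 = -3*w^2 + 3*w + 6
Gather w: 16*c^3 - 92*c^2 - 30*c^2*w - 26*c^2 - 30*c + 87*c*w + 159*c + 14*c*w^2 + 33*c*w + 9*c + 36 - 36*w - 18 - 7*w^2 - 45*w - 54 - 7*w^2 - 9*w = 16*c^3 - 118*c^2 + 138*c + w^2*(14*c - 14) + w*(-30*c^2 + 120*c - 90) - 36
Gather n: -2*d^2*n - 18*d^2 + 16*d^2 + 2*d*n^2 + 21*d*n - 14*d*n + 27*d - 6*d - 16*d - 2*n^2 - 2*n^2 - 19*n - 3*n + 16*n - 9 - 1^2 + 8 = -2*d^2 + 5*d + n^2*(2*d - 4) + n*(-2*d^2 + 7*d - 6) - 2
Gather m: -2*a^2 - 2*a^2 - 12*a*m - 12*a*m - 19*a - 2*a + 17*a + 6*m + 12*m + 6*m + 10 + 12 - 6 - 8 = -4*a^2 - 4*a + m*(24 - 24*a) + 8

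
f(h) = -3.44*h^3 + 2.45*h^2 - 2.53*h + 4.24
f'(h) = -10.32*h^2 + 4.9*h - 2.53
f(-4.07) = 287.04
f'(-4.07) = -193.42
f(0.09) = 4.03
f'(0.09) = -2.17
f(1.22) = -1.45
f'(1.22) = -11.91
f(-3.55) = 198.00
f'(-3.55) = -149.98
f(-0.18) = 4.79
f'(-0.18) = -3.75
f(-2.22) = 59.57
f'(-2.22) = -64.27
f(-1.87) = 40.03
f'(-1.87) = -47.78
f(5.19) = -423.80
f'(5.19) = -255.08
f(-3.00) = 126.76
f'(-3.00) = -110.11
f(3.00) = -74.18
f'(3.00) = -80.71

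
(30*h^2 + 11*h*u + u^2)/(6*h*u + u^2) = (5*h + u)/u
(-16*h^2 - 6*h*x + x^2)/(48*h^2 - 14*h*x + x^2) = (2*h + x)/(-6*h + x)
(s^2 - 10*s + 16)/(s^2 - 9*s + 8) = (s - 2)/(s - 1)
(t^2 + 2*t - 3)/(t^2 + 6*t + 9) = (t - 1)/(t + 3)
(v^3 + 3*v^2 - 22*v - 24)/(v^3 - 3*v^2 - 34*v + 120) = (v + 1)/(v - 5)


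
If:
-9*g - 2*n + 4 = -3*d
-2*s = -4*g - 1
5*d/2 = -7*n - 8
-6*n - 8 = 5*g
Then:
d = 292/5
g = 124/5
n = -22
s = 501/10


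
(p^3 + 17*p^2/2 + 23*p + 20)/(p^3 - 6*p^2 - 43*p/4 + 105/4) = 2*(p^2 + 6*p + 8)/(2*p^2 - 17*p + 21)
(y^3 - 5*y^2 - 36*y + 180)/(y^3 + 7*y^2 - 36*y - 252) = (y - 5)/(y + 7)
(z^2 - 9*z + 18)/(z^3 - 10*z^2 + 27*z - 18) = 1/(z - 1)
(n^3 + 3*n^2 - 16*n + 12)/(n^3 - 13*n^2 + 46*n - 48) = (n^2 + 5*n - 6)/(n^2 - 11*n + 24)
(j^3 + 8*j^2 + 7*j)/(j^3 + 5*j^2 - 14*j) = (j + 1)/(j - 2)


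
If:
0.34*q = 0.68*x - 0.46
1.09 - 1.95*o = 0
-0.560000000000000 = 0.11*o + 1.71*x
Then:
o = 0.56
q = -2.08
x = -0.36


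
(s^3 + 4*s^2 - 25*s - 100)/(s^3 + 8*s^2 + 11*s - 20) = (s - 5)/(s - 1)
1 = 1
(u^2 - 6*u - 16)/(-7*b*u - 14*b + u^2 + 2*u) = (u - 8)/(-7*b + u)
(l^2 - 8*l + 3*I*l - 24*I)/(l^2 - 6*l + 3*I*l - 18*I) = (l - 8)/(l - 6)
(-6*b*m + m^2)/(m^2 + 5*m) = (-6*b + m)/(m + 5)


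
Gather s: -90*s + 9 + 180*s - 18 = 90*s - 9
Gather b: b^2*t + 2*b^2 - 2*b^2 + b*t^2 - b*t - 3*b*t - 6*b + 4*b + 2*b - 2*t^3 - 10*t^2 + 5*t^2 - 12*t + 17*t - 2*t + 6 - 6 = b^2*t + b*(t^2 - 4*t) - 2*t^3 - 5*t^2 + 3*t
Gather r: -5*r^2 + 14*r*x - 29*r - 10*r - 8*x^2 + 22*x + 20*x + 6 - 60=-5*r^2 + r*(14*x - 39) - 8*x^2 + 42*x - 54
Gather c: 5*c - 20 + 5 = 5*c - 15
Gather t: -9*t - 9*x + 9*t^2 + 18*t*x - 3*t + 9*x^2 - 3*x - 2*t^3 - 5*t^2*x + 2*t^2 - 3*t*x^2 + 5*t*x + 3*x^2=-2*t^3 + t^2*(11 - 5*x) + t*(-3*x^2 + 23*x - 12) + 12*x^2 - 12*x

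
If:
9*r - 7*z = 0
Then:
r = 7*z/9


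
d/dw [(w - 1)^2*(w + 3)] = (w - 1)*(3*w + 5)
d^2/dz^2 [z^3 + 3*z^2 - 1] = 6*z + 6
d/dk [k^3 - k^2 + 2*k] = 3*k^2 - 2*k + 2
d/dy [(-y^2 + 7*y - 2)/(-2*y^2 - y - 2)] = (15*y^2 - 4*y - 16)/(4*y^4 + 4*y^3 + 9*y^2 + 4*y + 4)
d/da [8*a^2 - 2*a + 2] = 16*a - 2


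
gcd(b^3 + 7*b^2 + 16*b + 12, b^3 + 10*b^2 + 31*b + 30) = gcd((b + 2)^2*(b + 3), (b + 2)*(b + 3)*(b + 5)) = b^2 + 5*b + 6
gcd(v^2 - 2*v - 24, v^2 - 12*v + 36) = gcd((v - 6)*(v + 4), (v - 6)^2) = v - 6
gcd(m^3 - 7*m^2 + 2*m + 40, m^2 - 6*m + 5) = m - 5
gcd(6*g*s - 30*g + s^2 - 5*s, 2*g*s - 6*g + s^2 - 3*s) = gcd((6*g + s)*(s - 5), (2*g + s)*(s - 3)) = 1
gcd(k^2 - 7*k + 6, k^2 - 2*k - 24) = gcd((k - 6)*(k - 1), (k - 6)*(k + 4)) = k - 6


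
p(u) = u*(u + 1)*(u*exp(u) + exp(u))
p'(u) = u*(u + 1)*(u*exp(u) + 2*exp(u)) + u*(u*exp(u) + exp(u)) + (u + 1)*(u*exp(u) + exp(u)) = (u + 1)*(u*(u + 2) + 2*u + 1)*exp(u)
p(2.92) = 831.95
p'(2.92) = 1541.32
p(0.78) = 5.39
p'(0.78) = 18.36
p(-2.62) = -0.50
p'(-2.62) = 0.31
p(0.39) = 1.11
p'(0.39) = 5.57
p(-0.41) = -0.09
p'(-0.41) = -0.18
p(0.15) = 0.23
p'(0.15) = 2.17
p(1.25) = 22.09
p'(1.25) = 59.39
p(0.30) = 0.68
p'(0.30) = 4.02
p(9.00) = 7292775.53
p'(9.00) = 9561639.03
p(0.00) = 0.00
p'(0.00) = 1.00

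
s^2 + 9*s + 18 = (s + 3)*(s + 6)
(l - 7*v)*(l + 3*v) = l^2 - 4*l*v - 21*v^2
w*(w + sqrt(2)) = w^2 + sqrt(2)*w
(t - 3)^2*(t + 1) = t^3 - 5*t^2 + 3*t + 9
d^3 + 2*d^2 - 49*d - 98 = (d - 7)*(d + 2)*(d + 7)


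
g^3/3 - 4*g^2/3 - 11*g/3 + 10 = (g/3 + 1)*(g - 5)*(g - 2)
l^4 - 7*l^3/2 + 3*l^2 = l^2*(l - 2)*(l - 3/2)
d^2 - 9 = (d - 3)*(d + 3)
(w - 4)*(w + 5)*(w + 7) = w^3 + 8*w^2 - 13*w - 140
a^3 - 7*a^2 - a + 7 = (a - 7)*(a - 1)*(a + 1)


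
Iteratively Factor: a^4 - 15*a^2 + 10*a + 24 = (a - 2)*(a^3 + 2*a^2 - 11*a - 12) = (a - 3)*(a - 2)*(a^2 + 5*a + 4) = (a - 3)*(a - 2)*(a + 1)*(a + 4)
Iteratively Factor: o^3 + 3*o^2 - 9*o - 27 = (o - 3)*(o^2 + 6*o + 9) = (o - 3)*(o + 3)*(o + 3)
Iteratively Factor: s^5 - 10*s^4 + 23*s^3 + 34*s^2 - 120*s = (s - 4)*(s^4 - 6*s^3 - s^2 + 30*s) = (s - 5)*(s - 4)*(s^3 - s^2 - 6*s) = (s - 5)*(s - 4)*(s + 2)*(s^2 - 3*s) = s*(s - 5)*(s - 4)*(s + 2)*(s - 3)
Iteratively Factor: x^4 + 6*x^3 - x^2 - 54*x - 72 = (x + 3)*(x^3 + 3*x^2 - 10*x - 24) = (x + 2)*(x + 3)*(x^2 + x - 12) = (x + 2)*(x + 3)*(x + 4)*(x - 3)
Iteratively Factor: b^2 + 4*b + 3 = (b + 3)*(b + 1)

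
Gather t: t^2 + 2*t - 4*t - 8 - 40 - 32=t^2 - 2*t - 80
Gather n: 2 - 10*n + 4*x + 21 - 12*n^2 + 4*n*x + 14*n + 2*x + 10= -12*n^2 + n*(4*x + 4) + 6*x + 33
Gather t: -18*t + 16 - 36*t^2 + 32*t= -36*t^2 + 14*t + 16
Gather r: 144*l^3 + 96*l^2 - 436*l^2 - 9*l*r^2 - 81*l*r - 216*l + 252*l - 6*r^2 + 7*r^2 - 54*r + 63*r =144*l^3 - 340*l^2 + 36*l + r^2*(1 - 9*l) + r*(9 - 81*l)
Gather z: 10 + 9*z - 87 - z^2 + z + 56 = -z^2 + 10*z - 21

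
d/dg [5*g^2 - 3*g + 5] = 10*g - 3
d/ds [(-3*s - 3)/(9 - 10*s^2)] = 3*(10*s^2 - 20*s*(s + 1) - 9)/(10*s^2 - 9)^2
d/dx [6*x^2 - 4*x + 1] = 12*x - 4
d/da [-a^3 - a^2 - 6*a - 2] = -3*a^2 - 2*a - 6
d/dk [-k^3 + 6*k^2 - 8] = 3*k*(4 - k)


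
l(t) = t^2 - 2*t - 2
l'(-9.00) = -20.00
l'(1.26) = 0.52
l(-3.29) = 15.40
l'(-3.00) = -8.00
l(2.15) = -1.68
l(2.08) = -1.83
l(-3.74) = 19.47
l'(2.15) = 2.30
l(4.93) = 12.44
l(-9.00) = 97.00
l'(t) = 2*t - 2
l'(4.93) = 7.86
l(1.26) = -2.93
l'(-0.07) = -2.14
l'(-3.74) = -9.48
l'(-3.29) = -8.58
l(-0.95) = 0.80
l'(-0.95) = -3.90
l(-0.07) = -1.86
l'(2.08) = 2.16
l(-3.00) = 13.00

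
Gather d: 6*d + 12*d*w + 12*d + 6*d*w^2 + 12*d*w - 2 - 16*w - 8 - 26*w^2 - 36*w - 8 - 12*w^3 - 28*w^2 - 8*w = d*(6*w^2 + 24*w + 18) - 12*w^3 - 54*w^2 - 60*w - 18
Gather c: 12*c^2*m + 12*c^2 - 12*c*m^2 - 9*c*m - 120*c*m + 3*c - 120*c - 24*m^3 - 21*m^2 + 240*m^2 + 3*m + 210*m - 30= c^2*(12*m + 12) + c*(-12*m^2 - 129*m - 117) - 24*m^3 + 219*m^2 + 213*m - 30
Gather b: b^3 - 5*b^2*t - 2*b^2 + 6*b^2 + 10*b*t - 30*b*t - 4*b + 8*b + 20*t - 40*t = b^3 + b^2*(4 - 5*t) + b*(4 - 20*t) - 20*t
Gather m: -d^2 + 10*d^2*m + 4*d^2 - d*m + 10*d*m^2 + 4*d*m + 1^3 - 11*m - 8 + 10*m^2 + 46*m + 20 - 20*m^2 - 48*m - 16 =3*d^2 + m^2*(10*d - 10) + m*(10*d^2 + 3*d - 13) - 3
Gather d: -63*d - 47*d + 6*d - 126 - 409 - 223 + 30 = -104*d - 728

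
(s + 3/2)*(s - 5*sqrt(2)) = s^2 - 5*sqrt(2)*s + 3*s/2 - 15*sqrt(2)/2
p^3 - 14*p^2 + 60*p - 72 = (p - 6)^2*(p - 2)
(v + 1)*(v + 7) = v^2 + 8*v + 7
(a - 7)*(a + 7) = a^2 - 49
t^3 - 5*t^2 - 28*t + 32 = (t - 8)*(t - 1)*(t + 4)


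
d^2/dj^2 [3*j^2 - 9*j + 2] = 6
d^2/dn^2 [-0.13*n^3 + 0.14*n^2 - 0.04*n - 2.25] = 0.28 - 0.78*n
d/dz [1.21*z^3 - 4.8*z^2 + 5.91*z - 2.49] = 3.63*z^2 - 9.6*z + 5.91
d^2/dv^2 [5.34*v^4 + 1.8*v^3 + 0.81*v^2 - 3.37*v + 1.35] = 64.08*v^2 + 10.8*v + 1.62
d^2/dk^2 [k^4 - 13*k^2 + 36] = 12*k^2 - 26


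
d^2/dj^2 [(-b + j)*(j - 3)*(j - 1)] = -2*b + 6*j - 8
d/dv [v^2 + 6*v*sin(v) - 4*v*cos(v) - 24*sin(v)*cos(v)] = 4*v*sin(v) + 6*v*cos(v) + 2*v + 6*sin(v) - 4*cos(v) - 24*cos(2*v)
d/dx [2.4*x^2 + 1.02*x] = 4.8*x + 1.02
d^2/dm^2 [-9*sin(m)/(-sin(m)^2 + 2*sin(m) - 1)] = 9*(sin(m) + 4)*cos(m)^2/(sin(m) - 1)^4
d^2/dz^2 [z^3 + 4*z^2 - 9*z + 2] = 6*z + 8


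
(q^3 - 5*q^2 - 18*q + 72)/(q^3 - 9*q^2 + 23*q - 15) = (q^2 - 2*q - 24)/(q^2 - 6*q + 5)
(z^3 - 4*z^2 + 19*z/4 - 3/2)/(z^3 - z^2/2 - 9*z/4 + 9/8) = 2*(z - 2)/(2*z + 3)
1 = 1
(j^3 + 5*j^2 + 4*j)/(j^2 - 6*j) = (j^2 + 5*j + 4)/(j - 6)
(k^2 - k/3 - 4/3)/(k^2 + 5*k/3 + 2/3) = (3*k - 4)/(3*k + 2)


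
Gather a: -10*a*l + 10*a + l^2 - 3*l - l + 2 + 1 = a*(10 - 10*l) + l^2 - 4*l + 3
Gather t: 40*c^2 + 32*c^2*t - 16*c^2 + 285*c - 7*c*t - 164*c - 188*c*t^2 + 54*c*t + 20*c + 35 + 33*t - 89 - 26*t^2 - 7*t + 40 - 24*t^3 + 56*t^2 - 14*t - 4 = 24*c^2 + 141*c - 24*t^3 + t^2*(30 - 188*c) + t*(32*c^2 + 47*c + 12) - 18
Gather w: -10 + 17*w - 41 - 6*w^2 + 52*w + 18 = -6*w^2 + 69*w - 33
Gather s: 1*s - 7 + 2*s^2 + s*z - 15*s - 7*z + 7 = 2*s^2 + s*(z - 14) - 7*z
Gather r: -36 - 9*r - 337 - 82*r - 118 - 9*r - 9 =-100*r - 500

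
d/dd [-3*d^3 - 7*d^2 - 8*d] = -9*d^2 - 14*d - 8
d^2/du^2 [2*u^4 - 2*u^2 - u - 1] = 24*u^2 - 4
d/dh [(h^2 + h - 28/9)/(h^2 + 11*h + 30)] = 2*(45*h^2 + 298*h + 289)/(9*(h^4 + 22*h^3 + 181*h^2 + 660*h + 900))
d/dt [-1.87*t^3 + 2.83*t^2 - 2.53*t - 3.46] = -5.61*t^2 + 5.66*t - 2.53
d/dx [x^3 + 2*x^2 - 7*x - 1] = 3*x^2 + 4*x - 7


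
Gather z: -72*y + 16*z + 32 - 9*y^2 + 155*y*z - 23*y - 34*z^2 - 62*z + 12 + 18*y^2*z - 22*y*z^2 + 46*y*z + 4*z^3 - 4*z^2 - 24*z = -9*y^2 - 95*y + 4*z^3 + z^2*(-22*y - 38) + z*(18*y^2 + 201*y - 70) + 44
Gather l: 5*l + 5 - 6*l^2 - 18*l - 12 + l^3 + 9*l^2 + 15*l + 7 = l^3 + 3*l^2 + 2*l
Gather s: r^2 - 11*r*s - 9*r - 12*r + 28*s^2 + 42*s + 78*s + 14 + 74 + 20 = r^2 - 21*r + 28*s^2 + s*(120 - 11*r) + 108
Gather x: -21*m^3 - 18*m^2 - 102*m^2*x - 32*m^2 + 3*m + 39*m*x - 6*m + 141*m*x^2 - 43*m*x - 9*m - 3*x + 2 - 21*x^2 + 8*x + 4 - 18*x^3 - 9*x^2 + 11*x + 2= -21*m^3 - 50*m^2 - 12*m - 18*x^3 + x^2*(141*m - 30) + x*(-102*m^2 - 4*m + 16) + 8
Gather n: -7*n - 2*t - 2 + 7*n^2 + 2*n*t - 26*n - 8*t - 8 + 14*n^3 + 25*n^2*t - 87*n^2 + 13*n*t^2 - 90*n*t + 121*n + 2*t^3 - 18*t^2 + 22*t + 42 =14*n^3 + n^2*(25*t - 80) + n*(13*t^2 - 88*t + 88) + 2*t^3 - 18*t^2 + 12*t + 32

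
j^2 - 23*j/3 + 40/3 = (j - 5)*(j - 8/3)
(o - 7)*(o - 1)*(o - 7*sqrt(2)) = o^3 - 7*sqrt(2)*o^2 - 8*o^2 + 7*o + 56*sqrt(2)*o - 49*sqrt(2)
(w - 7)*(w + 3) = w^2 - 4*w - 21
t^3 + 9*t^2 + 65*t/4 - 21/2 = (t - 1/2)*(t + 7/2)*(t + 6)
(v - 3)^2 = v^2 - 6*v + 9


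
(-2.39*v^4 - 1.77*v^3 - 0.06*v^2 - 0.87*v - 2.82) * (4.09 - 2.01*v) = 4.8039*v^5 - 6.2174*v^4 - 7.1187*v^3 + 1.5033*v^2 + 2.1099*v - 11.5338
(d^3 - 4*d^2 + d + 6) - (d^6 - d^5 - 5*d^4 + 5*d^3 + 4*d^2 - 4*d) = -d^6 + d^5 + 5*d^4 - 4*d^3 - 8*d^2 + 5*d + 6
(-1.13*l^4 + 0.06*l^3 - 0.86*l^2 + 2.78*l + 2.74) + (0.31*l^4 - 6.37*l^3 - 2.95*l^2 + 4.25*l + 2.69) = -0.82*l^4 - 6.31*l^3 - 3.81*l^2 + 7.03*l + 5.43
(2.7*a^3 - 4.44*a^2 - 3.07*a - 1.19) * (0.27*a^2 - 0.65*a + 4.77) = 0.729*a^5 - 2.9538*a^4 + 14.9361*a^3 - 19.5046*a^2 - 13.8704*a - 5.6763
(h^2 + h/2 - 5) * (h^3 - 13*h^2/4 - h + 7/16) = h^5 - 11*h^4/4 - 61*h^3/8 + 259*h^2/16 + 167*h/32 - 35/16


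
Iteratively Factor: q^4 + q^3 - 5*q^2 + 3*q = (q - 1)*(q^3 + 2*q^2 - 3*q) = q*(q - 1)*(q^2 + 2*q - 3) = q*(q - 1)^2*(q + 3)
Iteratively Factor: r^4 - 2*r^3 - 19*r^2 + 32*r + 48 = (r + 1)*(r^3 - 3*r^2 - 16*r + 48) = (r - 3)*(r + 1)*(r^2 - 16) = (r - 3)*(r + 1)*(r + 4)*(r - 4)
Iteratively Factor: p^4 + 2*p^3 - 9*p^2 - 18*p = (p - 3)*(p^3 + 5*p^2 + 6*p) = (p - 3)*(p + 3)*(p^2 + 2*p) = p*(p - 3)*(p + 3)*(p + 2)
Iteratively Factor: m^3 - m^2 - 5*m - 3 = (m + 1)*(m^2 - 2*m - 3) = (m + 1)^2*(m - 3)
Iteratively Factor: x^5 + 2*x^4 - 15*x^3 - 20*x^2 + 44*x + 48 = (x + 4)*(x^4 - 2*x^3 - 7*x^2 + 8*x + 12) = (x - 3)*(x + 4)*(x^3 + x^2 - 4*x - 4) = (x - 3)*(x - 2)*(x + 4)*(x^2 + 3*x + 2) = (x - 3)*(x - 2)*(x + 1)*(x + 4)*(x + 2)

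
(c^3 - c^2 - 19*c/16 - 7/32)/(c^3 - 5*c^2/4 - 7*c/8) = (c + 1/4)/c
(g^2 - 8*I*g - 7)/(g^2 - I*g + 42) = (g - I)/(g + 6*I)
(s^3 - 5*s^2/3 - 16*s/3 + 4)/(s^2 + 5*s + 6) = (s^2 - 11*s/3 + 2)/(s + 3)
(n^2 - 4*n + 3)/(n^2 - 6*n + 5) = (n - 3)/(n - 5)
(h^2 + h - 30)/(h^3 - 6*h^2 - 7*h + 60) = (h + 6)/(h^2 - h - 12)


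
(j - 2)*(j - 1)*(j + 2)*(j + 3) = j^4 + 2*j^3 - 7*j^2 - 8*j + 12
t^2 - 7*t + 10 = (t - 5)*(t - 2)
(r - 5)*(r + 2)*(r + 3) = r^3 - 19*r - 30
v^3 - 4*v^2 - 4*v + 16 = (v - 4)*(v - 2)*(v + 2)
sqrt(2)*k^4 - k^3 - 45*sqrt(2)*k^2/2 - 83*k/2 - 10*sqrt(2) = (k - 4*sqrt(2))*(k + sqrt(2)/2)*(k + 5*sqrt(2)/2)*(sqrt(2)*k + 1)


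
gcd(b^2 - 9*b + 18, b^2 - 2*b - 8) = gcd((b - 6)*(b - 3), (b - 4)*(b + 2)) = 1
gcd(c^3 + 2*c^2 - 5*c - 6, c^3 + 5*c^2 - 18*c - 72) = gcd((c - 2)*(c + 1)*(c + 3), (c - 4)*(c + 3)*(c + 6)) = c + 3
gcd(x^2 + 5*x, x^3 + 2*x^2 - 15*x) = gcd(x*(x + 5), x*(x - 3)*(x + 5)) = x^2 + 5*x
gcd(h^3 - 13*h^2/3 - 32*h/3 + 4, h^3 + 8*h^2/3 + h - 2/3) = h^2 + 5*h/3 - 2/3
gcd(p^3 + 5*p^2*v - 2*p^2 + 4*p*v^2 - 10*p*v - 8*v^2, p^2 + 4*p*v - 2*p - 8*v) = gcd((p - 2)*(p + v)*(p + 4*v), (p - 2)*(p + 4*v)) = p^2 + 4*p*v - 2*p - 8*v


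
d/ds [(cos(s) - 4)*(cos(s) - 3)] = (7 - 2*cos(s))*sin(s)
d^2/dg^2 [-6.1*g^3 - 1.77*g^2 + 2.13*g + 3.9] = -36.6*g - 3.54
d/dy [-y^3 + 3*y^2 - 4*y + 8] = -3*y^2 + 6*y - 4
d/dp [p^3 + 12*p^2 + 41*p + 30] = 3*p^2 + 24*p + 41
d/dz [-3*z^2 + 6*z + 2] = 6 - 6*z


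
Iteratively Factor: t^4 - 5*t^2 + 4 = (t + 1)*(t^3 - t^2 - 4*t + 4) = (t - 1)*(t + 1)*(t^2 - 4) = (t - 1)*(t + 1)*(t + 2)*(t - 2)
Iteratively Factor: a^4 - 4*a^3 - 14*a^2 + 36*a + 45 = (a + 3)*(a^3 - 7*a^2 + 7*a + 15) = (a - 5)*(a + 3)*(a^2 - 2*a - 3) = (a - 5)*(a + 1)*(a + 3)*(a - 3)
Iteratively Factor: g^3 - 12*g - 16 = (g + 2)*(g^2 - 2*g - 8) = (g + 2)^2*(g - 4)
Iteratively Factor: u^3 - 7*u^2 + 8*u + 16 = (u - 4)*(u^2 - 3*u - 4) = (u - 4)*(u + 1)*(u - 4)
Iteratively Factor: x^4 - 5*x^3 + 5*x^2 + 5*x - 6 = (x - 1)*(x^3 - 4*x^2 + x + 6) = (x - 3)*(x - 1)*(x^2 - x - 2) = (x - 3)*(x - 2)*(x - 1)*(x + 1)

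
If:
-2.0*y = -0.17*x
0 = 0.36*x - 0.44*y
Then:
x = 0.00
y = 0.00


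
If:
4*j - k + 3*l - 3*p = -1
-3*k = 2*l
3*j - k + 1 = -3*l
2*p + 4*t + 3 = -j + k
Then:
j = -132*t/37 - 93/37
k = -72*t/37 - 44/37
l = 108*t/37 + 66/37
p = -44*t/37 - 31/37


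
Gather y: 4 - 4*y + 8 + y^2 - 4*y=y^2 - 8*y + 12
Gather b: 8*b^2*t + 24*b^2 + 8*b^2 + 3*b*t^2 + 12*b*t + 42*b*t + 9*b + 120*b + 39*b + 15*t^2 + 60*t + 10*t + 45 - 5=b^2*(8*t + 32) + b*(3*t^2 + 54*t + 168) + 15*t^2 + 70*t + 40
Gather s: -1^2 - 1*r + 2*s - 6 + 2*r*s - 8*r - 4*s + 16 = -9*r + s*(2*r - 2) + 9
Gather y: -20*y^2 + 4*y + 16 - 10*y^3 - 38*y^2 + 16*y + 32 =-10*y^3 - 58*y^2 + 20*y + 48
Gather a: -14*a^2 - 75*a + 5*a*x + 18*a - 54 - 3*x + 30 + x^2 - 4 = -14*a^2 + a*(5*x - 57) + x^2 - 3*x - 28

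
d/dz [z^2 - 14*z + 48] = 2*z - 14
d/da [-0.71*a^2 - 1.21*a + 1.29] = -1.42*a - 1.21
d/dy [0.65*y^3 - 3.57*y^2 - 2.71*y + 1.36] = 1.95*y^2 - 7.14*y - 2.71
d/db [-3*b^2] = -6*b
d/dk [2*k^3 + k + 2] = 6*k^2 + 1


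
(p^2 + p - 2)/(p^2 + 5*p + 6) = (p - 1)/(p + 3)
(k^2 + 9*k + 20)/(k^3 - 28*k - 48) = (k + 5)/(k^2 - 4*k - 12)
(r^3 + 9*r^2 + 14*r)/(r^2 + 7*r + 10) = r*(r + 7)/(r + 5)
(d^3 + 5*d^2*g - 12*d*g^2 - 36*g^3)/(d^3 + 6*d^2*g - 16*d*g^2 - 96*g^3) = (d^2 - d*g - 6*g^2)/(d^2 - 16*g^2)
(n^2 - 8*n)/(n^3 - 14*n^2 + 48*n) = 1/(n - 6)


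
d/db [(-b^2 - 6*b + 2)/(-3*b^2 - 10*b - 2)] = 8*(-b^2 + 2*b + 4)/(9*b^4 + 60*b^3 + 112*b^2 + 40*b + 4)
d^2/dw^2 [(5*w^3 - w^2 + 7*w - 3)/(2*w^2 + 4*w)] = (29*w^3 - 9*w^2 - 18*w - 12)/(w^3*(w^3 + 6*w^2 + 12*w + 8))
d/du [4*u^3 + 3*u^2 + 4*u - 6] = 12*u^2 + 6*u + 4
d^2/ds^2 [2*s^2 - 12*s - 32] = 4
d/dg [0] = 0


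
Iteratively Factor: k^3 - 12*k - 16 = (k + 2)*(k^2 - 2*k - 8) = (k - 4)*(k + 2)*(k + 2)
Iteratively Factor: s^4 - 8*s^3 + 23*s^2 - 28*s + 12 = (s - 3)*(s^3 - 5*s^2 + 8*s - 4) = (s - 3)*(s - 2)*(s^2 - 3*s + 2) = (s - 3)*(s - 2)*(s - 1)*(s - 2)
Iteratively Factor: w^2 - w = (w - 1)*(w)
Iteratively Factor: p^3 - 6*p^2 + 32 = (p - 4)*(p^2 - 2*p - 8) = (p - 4)^2*(p + 2)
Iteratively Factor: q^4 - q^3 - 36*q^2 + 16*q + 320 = (q + 4)*(q^3 - 5*q^2 - 16*q + 80) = (q - 5)*(q + 4)*(q^2 - 16) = (q - 5)*(q + 4)^2*(q - 4)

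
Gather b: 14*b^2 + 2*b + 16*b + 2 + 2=14*b^2 + 18*b + 4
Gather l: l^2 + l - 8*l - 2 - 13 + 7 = l^2 - 7*l - 8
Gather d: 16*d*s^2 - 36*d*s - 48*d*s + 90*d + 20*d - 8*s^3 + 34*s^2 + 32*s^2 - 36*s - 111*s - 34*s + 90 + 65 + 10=d*(16*s^2 - 84*s + 110) - 8*s^3 + 66*s^2 - 181*s + 165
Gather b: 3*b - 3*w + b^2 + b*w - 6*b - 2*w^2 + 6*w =b^2 + b*(w - 3) - 2*w^2 + 3*w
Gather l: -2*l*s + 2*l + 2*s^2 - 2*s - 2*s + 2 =l*(2 - 2*s) + 2*s^2 - 4*s + 2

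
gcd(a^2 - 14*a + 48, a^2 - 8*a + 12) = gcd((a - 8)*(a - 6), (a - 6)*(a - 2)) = a - 6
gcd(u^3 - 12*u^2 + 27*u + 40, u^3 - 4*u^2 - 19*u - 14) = u + 1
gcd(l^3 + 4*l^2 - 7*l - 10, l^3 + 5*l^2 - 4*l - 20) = l^2 + 3*l - 10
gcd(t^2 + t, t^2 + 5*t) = t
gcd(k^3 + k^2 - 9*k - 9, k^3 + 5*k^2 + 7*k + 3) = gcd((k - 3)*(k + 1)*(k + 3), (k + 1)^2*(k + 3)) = k^2 + 4*k + 3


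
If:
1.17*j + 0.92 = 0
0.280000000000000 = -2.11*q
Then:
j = -0.79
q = -0.13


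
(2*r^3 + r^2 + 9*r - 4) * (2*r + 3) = 4*r^4 + 8*r^3 + 21*r^2 + 19*r - 12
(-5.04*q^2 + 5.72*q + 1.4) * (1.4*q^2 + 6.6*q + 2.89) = -7.056*q^4 - 25.256*q^3 + 25.1464*q^2 + 25.7708*q + 4.046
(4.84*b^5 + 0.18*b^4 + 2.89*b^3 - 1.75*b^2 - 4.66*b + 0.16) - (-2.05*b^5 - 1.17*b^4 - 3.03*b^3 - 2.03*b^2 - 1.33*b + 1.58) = 6.89*b^5 + 1.35*b^4 + 5.92*b^3 + 0.28*b^2 - 3.33*b - 1.42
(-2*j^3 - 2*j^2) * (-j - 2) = 2*j^4 + 6*j^3 + 4*j^2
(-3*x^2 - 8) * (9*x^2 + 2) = -27*x^4 - 78*x^2 - 16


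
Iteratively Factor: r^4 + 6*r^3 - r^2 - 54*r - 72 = (r + 2)*(r^3 + 4*r^2 - 9*r - 36) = (r + 2)*(r + 4)*(r^2 - 9) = (r - 3)*(r + 2)*(r + 4)*(r + 3)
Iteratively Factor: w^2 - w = (w)*(w - 1)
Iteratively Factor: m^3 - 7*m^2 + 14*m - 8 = (m - 4)*(m^2 - 3*m + 2) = (m - 4)*(m - 1)*(m - 2)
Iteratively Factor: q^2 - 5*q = (q)*(q - 5)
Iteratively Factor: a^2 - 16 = (a + 4)*(a - 4)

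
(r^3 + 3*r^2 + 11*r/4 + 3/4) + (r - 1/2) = r^3 + 3*r^2 + 15*r/4 + 1/4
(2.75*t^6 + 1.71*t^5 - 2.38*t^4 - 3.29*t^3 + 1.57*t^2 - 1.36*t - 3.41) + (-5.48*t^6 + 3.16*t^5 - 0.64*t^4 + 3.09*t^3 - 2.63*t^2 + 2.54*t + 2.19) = -2.73*t^6 + 4.87*t^5 - 3.02*t^4 - 0.2*t^3 - 1.06*t^2 + 1.18*t - 1.22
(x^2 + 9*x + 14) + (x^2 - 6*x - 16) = 2*x^2 + 3*x - 2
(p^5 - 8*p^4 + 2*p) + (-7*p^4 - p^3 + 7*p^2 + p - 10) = p^5 - 15*p^4 - p^3 + 7*p^2 + 3*p - 10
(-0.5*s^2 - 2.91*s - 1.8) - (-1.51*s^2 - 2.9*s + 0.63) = 1.01*s^2 - 0.0100000000000002*s - 2.43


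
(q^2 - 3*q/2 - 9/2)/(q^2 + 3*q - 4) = (2*q^2 - 3*q - 9)/(2*(q^2 + 3*q - 4))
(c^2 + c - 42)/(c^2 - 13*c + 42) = (c + 7)/(c - 7)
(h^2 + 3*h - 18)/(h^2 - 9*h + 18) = (h + 6)/(h - 6)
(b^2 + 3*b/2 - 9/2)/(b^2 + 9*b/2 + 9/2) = (2*b - 3)/(2*b + 3)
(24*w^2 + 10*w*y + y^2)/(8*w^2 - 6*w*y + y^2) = (24*w^2 + 10*w*y + y^2)/(8*w^2 - 6*w*y + y^2)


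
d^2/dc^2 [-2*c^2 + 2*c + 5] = -4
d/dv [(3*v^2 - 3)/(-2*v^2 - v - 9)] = 3*(-v^2 - 22*v - 1)/(4*v^4 + 4*v^3 + 37*v^2 + 18*v + 81)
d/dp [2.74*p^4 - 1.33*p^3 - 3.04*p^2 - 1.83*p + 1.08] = 10.96*p^3 - 3.99*p^2 - 6.08*p - 1.83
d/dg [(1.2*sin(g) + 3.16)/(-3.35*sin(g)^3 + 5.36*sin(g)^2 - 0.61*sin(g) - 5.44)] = (8.04*sin(g)^3 + 25.326*sin(g)^2 - 33.8752*sin(g) - 4.6004)*cos(g)/(11.2225*sin(g)^6 - 35.912*sin(g)^5 + 32.8166*sin(g)^4 + 29.9088*sin(g)^3 - 57.9447*sin(g)^2 + 6.6368*sin(g) + 29.5936)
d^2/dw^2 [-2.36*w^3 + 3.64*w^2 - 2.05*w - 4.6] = 7.28 - 14.16*w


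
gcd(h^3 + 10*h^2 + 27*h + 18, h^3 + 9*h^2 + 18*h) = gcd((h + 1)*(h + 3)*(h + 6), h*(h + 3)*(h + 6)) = h^2 + 9*h + 18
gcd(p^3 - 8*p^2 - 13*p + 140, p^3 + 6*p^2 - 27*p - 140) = p^2 - p - 20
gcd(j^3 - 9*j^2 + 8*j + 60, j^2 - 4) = j + 2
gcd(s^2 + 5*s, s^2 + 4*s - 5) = s + 5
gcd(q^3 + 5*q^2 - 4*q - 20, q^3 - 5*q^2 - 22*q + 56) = q - 2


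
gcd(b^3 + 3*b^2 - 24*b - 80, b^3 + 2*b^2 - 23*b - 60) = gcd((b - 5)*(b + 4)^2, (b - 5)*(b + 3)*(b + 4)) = b^2 - b - 20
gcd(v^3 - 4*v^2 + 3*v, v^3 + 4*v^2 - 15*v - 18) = v - 3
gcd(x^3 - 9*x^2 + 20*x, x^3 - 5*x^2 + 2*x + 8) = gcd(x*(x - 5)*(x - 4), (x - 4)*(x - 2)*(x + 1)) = x - 4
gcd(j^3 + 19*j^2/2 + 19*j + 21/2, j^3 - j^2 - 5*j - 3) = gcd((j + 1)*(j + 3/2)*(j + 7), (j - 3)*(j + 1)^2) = j + 1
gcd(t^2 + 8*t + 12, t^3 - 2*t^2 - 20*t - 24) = t + 2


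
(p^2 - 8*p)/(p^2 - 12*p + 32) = p/(p - 4)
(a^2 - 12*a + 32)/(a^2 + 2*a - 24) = (a - 8)/(a + 6)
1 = 1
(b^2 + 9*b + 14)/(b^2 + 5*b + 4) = (b^2 + 9*b + 14)/(b^2 + 5*b + 4)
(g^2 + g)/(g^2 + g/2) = 2*(g + 1)/(2*g + 1)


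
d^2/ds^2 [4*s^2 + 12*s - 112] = 8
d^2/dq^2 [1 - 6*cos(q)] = 6*cos(q)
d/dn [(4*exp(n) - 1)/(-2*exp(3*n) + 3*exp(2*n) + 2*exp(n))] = 2*(8*exp(3*n) - 9*exp(2*n) + 3*exp(n) + 1)*exp(-n)/(4*exp(4*n) - 12*exp(3*n) + exp(2*n) + 12*exp(n) + 4)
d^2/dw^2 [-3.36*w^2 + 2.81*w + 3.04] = -6.72000000000000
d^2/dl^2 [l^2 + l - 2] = 2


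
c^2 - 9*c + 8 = (c - 8)*(c - 1)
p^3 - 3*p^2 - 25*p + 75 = (p - 5)*(p - 3)*(p + 5)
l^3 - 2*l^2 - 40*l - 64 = (l - 8)*(l + 2)*(l + 4)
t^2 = t^2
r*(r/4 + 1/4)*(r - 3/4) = r^3/4 + r^2/16 - 3*r/16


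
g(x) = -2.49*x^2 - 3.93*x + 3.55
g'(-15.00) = 70.77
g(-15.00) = -497.75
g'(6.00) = -33.81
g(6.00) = -109.67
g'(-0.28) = -2.54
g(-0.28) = 4.46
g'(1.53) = -11.55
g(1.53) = -8.29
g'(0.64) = -7.12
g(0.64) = 0.01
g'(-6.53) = 28.59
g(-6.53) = -76.96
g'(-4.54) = 18.68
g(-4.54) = -29.93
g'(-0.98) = 0.95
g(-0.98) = 5.01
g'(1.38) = -10.80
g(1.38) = -6.62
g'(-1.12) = 1.65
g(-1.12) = 4.83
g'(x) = -4.98*x - 3.93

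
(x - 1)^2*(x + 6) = x^3 + 4*x^2 - 11*x + 6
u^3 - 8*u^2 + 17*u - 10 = (u - 5)*(u - 2)*(u - 1)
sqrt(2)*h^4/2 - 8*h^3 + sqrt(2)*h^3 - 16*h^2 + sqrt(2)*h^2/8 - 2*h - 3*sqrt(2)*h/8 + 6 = (h - 1/2)*(h + 3/2)*(h - 8*sqrt(2))*(sqrt(2)*h/2 + sqrt(2)/2)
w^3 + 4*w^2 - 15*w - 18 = (w - 3)*(w + 1)*(w + 6)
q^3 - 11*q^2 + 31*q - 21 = (q - 7)*(q - 3)*(q - 1)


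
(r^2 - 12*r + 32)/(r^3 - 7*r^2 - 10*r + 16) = (r - 4)/(r^2 + r - 2)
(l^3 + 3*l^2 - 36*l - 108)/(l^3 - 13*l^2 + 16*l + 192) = (l^2 - 36)/(l^2 - 16*l + 64)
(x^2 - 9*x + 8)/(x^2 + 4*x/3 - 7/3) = 3*(x - 8)/(3*x + 7)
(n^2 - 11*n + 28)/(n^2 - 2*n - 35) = (n - 4)/(n + 5)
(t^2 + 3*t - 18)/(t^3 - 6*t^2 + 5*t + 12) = (t + 6)/(t^2 - 3*t - 4)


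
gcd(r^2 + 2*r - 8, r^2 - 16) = r + 4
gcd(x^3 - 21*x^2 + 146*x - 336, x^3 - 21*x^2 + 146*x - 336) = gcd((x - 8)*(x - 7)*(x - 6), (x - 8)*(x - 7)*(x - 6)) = x^3 - 21*x^2 + 146*x - 336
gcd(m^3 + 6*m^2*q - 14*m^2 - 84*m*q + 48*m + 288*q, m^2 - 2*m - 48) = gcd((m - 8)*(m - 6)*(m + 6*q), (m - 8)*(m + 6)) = m - 8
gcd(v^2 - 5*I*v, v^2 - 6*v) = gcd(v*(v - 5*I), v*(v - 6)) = v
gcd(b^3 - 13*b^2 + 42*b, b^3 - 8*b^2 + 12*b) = b^2 - 6*b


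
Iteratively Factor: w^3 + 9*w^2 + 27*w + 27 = (w + 3)*(w^2 + 6*w + 9) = (w + 3)^2*(w + 3)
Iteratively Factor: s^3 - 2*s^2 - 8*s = (s)*(s^2 - 2*s - 8) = s*(s - 4)*(s + 2)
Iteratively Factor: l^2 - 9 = (l - 3)*(l + 3)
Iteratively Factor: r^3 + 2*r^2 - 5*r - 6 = (r + 1)*(r^2 + r - 6) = (r - 2)*(r + 1)*(r + 3)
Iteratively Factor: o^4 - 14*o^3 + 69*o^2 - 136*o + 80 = (o - 4)*(o^3 - 10*o^2 + 29*o - 20) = (o - 4)^2*(o^2 - 6*o + 5) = (o - 5)*(o - 4)^2*(o - 1)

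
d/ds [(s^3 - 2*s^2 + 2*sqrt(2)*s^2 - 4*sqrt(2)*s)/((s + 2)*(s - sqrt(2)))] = (s^4 - 2*sqrt(2)*s^3 + 4*s^3 - 8*s^2 + 4*sqrt(2)*s^2 - 16*s + 8*sqrt(2)*s + 16)/(s^4 - 2*sqrt(2)*s^3 + 4*s^3 - 8*sqrt(2)*s^2 + 6*s^2 - 8*sqrt(2)*s + 8*s + 8)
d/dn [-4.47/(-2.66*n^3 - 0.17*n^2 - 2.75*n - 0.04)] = (-35.6706*n^2 - 1.5198*n - 12.2925)/(2.66*n^3 + 0.17*n^2 + 2.75*n + 0.04)^2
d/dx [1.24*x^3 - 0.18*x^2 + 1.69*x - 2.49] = 3.72*x^2 - 0.36*x + 1.69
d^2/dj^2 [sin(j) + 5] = -sin(j)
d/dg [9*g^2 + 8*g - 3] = 18*g + 8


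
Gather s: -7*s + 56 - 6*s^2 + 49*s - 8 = -6*s^2 + 42*s + 48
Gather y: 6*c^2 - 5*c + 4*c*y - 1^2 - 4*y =6*c^2 - 5*c + y*(4*c - 4) - 1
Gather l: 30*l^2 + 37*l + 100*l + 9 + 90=30*l^2 + 137*l + 99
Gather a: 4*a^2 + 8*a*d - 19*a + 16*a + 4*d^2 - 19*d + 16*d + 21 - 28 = 4*a^2 + a*(8*d - 3) + 4*d^2 - 3*d - 7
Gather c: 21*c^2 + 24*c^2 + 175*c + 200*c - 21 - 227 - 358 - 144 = 45*c^2 + 375*c - 750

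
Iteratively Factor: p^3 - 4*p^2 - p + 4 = (p - 1)*(p^2 - 3*p - 4) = (p - 1)*(p + 1)*(p - 4)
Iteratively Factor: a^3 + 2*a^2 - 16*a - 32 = (a - 4)*(a^2 + 6*a + 8) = (a - 4)*(a + 2)*(a + 4)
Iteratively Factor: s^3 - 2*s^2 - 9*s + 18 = (s + 3)*(s^2 - 5*s + 6) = (s - 2)*(s + 3)*(s - 3)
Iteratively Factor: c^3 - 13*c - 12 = (c + 1)*(c^2 - c - 12) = (c + 1)*(c + 3)*(c - 4)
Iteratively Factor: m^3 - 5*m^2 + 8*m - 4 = (m - 2)*(m^2 - 3*m + 2) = (m - 2)^2*(m - 1)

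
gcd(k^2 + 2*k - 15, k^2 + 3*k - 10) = k + 5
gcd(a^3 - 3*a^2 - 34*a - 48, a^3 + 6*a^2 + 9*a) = a + 3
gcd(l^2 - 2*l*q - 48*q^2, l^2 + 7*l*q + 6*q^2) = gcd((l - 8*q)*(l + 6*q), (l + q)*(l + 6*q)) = l + 6*q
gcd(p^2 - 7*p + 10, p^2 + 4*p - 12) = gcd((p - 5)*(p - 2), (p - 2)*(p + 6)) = p - 2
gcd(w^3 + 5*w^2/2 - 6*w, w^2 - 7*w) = w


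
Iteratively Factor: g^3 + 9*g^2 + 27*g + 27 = (g + 3)*(g^2 + 6*g + 9) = (g + 3)^2*(g + 3)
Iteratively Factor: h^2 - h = (h - 1)*(h)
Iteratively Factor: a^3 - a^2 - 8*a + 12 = (a - 2)*(a^2 + a - 6) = (a - 2)*(a + 3)*(a - 2)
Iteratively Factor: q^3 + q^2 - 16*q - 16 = (q + 4)*(q^2 - 3*q - 4) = (q + 1)*(q + 4)*(q - 4)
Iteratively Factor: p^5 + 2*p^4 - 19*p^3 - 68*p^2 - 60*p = (p + 3)*(p^4 - p^3 - 16*p^2 - 20*p) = (p + 2)*(p + 3)*(p^3 - 3*p^2 - 10*p) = (p - 5)*(p + 2)*(p + 3)*(p^2 + 2*p) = p*(p - 5)*(p + 2)*(p + 3)*(p + 2)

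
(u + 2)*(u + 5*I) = u^2 + 2*u + 5*I*u + 10*I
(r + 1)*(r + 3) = r^2 + 4*r + 3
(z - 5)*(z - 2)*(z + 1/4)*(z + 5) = z^4 - 7*z^3/4 - 51*z^2/2 + 175*z/4 + 25/2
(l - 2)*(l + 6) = l^2 + 4*l - 12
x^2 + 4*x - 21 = (x - 3)*(x + 7)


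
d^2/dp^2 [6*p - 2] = 0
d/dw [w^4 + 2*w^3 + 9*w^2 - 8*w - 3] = 4*w^3 + 6*w^2 + 18*w - 8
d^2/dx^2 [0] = 0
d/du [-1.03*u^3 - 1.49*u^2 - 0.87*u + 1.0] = -3.09*u^2 - 2.98*u - 0.87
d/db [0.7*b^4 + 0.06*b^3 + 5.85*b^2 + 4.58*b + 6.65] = 2.8*b^3 + 0.18*b^2 + 11.7*b + 4.58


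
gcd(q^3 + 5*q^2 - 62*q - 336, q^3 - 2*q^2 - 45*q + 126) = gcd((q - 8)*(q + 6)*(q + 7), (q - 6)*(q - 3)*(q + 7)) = q + 7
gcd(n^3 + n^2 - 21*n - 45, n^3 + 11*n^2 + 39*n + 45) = n^2 + 6*n + 9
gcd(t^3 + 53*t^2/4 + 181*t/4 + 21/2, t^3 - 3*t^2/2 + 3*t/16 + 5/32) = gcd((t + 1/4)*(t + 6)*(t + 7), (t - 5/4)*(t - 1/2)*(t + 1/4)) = t + 1/4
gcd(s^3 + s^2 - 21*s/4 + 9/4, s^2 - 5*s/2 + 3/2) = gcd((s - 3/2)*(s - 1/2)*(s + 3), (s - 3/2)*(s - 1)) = s - 3/2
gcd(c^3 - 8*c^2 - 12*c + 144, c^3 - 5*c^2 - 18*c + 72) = c^2 - 2*c - 24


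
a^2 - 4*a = a*(a - 4)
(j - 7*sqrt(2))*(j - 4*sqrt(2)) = j^2 - 11*sqrt(2)*j + 56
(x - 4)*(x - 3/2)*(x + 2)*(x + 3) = x^4 - x^3/2 - 31*x^2/2 - 3*x + 36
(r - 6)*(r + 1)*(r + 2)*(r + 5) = r^4 + 2*r^3 - 31*r^2 - 92*r - 60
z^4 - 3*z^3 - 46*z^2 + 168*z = z*(z - 6)*(z - 4)*(z + 7)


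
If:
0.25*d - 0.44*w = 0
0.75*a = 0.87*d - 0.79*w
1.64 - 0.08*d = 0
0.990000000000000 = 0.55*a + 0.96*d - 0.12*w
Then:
No Solution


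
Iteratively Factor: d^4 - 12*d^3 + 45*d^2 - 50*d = (d - 5)*(d^3 - 7*d^2 + 10*d) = (d - 5)^2*(d^2 - 2*d) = (d - 5)^2*(d - 2)*(d)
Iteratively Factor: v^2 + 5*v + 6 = (v + 2)*(v + 3)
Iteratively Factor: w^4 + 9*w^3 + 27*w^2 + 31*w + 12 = (w + 3)*(w^3 + 6*w^2 + 9*w + 4) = (w + 1)*(w + 3)*(w^2 + 5*w + 4) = (w + 1)*(w + 3)*(w + 4)*(w + 1)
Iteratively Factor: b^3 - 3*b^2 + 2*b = (b - 2)*(b^2 - b) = b*(b - 2)*(b - 1)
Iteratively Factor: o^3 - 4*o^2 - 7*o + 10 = (o - 1)*(o^2 - 3*o - 10) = (o - 1)*(o + 2)*(o - 5)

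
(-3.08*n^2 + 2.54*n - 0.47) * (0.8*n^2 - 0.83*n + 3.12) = -2.464*n^4 + 4.5884*n^3 - 12.0938*n^2 + 8.3149*n - 1.4664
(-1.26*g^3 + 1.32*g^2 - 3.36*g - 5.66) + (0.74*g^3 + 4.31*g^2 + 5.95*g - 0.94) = -0.52*g^3 + 5.63*g^2 + 2.59*g - 6.6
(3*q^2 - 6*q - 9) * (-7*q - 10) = -21*q^3 + 12*q^2 + 123*q + 90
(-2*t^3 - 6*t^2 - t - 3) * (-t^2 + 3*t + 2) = 2*t^5 - 21*t^3 - 12*t^2 - 11*t - 6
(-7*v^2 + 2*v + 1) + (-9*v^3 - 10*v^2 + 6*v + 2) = -9*v^3 - 17*v^2 + 8*v + 3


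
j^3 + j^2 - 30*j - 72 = (j - 6)*(j + 3)*(j + 4)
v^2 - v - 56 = (v - 8)*(v + 7)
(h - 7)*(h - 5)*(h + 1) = h^3 - 11*h^2 + 23*h + 35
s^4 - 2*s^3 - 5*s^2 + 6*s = s*(s - 3)*(s - 1)*(s + 2)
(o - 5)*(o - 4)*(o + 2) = o^3 - 7*o^2 + 2*o + 40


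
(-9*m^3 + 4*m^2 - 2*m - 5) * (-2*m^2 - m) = 18*m^5 + m^4 + 12*m^2 + 5*m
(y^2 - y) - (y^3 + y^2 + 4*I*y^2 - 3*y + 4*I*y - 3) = -y^3 - 4*I*y^2 + 2*y - 4*I*y + 3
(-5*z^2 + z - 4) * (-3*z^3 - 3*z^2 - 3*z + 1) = 15*z^5 + 12*z^4 + 24*z^3 + 4*z^2 + 13*z - 4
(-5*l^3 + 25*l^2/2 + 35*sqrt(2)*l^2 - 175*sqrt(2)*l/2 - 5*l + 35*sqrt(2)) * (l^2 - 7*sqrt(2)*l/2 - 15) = -5*l^5 + 25*l^4/2 + 105*sqrt(2)*l^4/2 - 525*sqrt(2)*l^3/4 - 175*l^3 - 945*sqrt(2)*l^2/2 + 425*l^2 - 170*l + 2625*sqrt(2)*l/2 - 525*sqrt(2)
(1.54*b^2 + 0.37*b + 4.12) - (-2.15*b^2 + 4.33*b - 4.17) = 3.69*b^2 - 3.96*b + 8.29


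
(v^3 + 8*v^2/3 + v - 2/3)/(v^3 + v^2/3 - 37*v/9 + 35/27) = 9*(v^2 + 3*v + 2)/(9*v^2 + 6*v - 35)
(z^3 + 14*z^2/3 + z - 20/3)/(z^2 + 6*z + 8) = (3*z^2 + 2*z - 5)/(3*(z + 2))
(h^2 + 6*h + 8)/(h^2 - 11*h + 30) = (h^2 + 6*h + 8)/(h^2 - 11*h + 30)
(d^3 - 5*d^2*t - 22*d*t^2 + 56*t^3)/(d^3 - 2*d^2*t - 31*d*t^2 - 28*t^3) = (d - 2*t)/(d + t)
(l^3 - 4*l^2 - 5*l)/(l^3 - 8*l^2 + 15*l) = (l + 1)/(l - 3)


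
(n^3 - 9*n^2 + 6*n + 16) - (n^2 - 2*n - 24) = n^3 - 10*n^2 + 8*n + 40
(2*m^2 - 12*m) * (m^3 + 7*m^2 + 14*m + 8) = 2*m^5 + 2*m^4 - 56*m^3 - 152*m^2 - 96*m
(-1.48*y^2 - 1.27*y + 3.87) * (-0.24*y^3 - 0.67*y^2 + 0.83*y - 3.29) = 0.3552*y^5 + 1.2964*y^4 - 1.3063*y^3 + 1.2222*y^2 + 7.3904*y - 12.7323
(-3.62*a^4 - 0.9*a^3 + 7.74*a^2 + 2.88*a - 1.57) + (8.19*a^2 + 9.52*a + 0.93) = -3.62*a^4 - 0.9*a^3 + 15.93*a^2 + 12.4*a - 0.64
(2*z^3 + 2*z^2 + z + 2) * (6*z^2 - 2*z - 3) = 12*z^5 + 8*z^4 - 4*z^3 + 4*z^2 - 7*z - 6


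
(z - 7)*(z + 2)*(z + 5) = z^3 - 39*z - 70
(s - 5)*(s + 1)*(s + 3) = s^3 - s^2 - 17*s - 15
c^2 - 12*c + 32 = (c - 8)*(c - 4)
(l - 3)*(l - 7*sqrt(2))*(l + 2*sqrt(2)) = l^3 - 5*sqrt(2)*l^2 - 3*l^2 - 28*l + 15*sqrt(2)*l + 84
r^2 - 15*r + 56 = (r - 8)*(r - 7)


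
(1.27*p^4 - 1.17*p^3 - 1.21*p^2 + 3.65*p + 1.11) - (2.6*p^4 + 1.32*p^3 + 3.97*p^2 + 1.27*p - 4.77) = -1.33*p^4 - 2.49*p^3 - 5.18*p^2 + 2.38*p + 5.88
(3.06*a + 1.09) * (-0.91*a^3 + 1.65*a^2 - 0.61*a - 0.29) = -2.7846*a^4 + 4.0571*a^3 - 0.0681*a^2 - 1.5523*a - 0.3161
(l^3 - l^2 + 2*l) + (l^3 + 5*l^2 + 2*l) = 2*l^3 + 4*l^2 + 4*l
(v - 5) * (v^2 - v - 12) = v^3 - 6*v^2 - 7*v + 60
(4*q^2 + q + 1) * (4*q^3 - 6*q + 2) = 16*q^5 + 4*q^4 - 20*q^3 + 2*q^2 - 4*q + 2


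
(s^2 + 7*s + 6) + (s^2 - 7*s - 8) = 2*s^2 - 2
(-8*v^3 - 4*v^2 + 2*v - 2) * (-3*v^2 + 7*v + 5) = 24*v^5 - 44*v^4 - 74*v^3 - 4*v - 10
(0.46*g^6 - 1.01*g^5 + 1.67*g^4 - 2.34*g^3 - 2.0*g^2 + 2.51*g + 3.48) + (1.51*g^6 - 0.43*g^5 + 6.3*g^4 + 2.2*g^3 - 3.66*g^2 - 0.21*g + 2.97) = 1.97*g^6 - 1.44*g^5 + 7.97*g^4 - 0.14*g^3 - 5.66*g^2 + 2.3*g + 6.45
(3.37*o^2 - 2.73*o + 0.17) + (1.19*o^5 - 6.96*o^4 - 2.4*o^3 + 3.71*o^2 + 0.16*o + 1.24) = 1.19*o^5 - 6.96*o^4 - 2.4*o^3 + 7.08*o^2 - 2.57*o + 1.41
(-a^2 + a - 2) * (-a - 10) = a^3 + 9*a^2 - 8*a + 20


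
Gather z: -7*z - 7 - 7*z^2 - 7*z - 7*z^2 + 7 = -14*z^2 - 14*z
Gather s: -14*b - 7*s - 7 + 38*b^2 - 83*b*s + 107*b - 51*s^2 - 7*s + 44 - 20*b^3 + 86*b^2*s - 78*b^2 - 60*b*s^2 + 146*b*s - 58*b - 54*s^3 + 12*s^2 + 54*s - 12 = -20*b^3 - 40*b^2 + 35*b - 54*s^3 + s^2*(-60*b - 39) + s*(86*b^2 + 63*b + 40) + 25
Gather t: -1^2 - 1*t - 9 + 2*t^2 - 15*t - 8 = 2*t^2 - 16*t - 18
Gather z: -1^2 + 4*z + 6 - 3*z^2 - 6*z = -3*z^2 - 2*z + 5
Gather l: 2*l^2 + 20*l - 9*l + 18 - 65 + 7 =2*l^2 + 11*l - 40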